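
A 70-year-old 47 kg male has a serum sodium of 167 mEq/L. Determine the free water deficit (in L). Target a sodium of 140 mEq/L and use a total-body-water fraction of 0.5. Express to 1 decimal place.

TBW = 0.5 · 47 = 23.5 L
Free water deficit = TBW · (Na/140 − 1)
= 23.5 · (167/140 − 1)
= 23.5 · 0.1929
= 4.53 L

4.5 L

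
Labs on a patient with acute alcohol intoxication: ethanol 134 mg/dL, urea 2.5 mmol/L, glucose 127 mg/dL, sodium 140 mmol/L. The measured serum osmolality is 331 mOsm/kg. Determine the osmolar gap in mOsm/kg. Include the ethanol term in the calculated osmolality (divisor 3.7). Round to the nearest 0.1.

5.2 mOsm/kg

Calculated osmolality = 2·Na + glucose/18 + urea + ethanol/3.7
= 2·140 + 127/18 + 2.5 + 134/3.7
= 280 + 7.06 + 2.50 + 36.22
= 325.78 mOsm/kg ≈ 325.8 mOsm/kg
Osmolar gap = measured − calculated = 331 − 325.8 = 5.2 mOsm/kg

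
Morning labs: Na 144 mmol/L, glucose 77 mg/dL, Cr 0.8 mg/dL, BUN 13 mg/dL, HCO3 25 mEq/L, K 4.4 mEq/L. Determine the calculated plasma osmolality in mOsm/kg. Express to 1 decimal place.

296.9 mOsm/kg

Calculated osmolality = 2·Na + glucose/18 + BUN/2.8
= 2·144 + 77/18 + 13/2.8
= 288 + 4.28 + 4.64
= 296.92 mOsm/kg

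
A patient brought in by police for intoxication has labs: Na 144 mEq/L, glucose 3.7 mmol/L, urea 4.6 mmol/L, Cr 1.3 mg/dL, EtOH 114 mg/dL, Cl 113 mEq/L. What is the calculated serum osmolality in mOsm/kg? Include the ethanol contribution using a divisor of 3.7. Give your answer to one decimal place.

327.1 mOsm/kg

Calculated osmolality = 2·Na + glucose + urea + ethanol/3.7
= 2·144 + 3.7 + 4.6 + 114/3.7
= 288 + 3.70 + 4.60 + 30.81
= 327.11 mOsm/kg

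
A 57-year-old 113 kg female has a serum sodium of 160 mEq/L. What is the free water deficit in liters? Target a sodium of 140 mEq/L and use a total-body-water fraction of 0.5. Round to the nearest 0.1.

TBW = 0.5 · 113 = 56.5 L
Free water deficit = TBW · (Na/140 − 1)
= 56.5 · (160/140 − 1)
= 56.5 · 0.1429
= 8.07 L

8.1 L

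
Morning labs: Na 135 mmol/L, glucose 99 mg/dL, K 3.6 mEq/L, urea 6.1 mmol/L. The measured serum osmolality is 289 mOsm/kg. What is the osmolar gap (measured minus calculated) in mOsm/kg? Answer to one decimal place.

Calculated osmolality = 2·Na + glucose/18 + urea
= 2·135 + 99/18 + 6.1
= 270 + 5.50 + 6.10
= 281.6 mOsm/kg ≈ 281.6 mOsm/kg
Osmolar gap = measured − calculated = 289 − 281.6 = 7.4 mOsm/kg

7.4 mOsm/kg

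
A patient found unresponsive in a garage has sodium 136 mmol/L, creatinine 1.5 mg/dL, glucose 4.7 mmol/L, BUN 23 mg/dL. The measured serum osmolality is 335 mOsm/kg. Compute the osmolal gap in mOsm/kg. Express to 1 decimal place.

Calculated osmolality = 2·Na + glucose + BUN/2.8
= 2·136 + 4.7 + 23/2.8
= 272 + 4.70 + 8.21
= 284.91 mOsm/kg ≈ 284.9 mOsm/kg
Osmolar gap = measured − calculated = 335 − 284.9 = 50.1 mOsm/kg

50.1 mOsm/kg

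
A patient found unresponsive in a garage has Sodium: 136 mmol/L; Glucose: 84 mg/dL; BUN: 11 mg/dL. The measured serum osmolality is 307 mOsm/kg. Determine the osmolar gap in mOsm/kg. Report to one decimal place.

26.4 mOsm/kg

Calculated osmolality = 2·Na + glucose/18 + BUN/2.8
= 2·136 + 84/18 + 11/2.8
= 272 + 4.67 + 3.93
= 280.6 mOsm/kg ≈ 280.6 mOsm/kg
Osmolar gap = measured − calculated = 307 − 280.6 = 26.4 mOsm/kg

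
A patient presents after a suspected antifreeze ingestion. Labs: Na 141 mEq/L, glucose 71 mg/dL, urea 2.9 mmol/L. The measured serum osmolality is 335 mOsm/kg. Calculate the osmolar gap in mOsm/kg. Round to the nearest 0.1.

Calculated osmolality = 2·Na + glucose/18 + urea
= 2·141 + 71/18 + 2.9
= 282 + 3.94 + 2.90
= 288.84 mOsm/kg ≈ 288.8 mOsm/kg
Osmolar gap = measured − calculated = 335 − 288.8 = 46.2 mOsm/kg

46.2 mOsm/kg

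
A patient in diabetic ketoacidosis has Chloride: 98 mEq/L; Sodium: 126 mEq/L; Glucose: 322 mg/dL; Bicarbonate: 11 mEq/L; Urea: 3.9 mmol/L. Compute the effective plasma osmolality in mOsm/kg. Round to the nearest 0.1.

269.9 mOsm/kg

Effective osmolality excludes urea (freely permeant across cell membranes):
2·Na + glucose/18
= 2·126 + 322/18
= 252 + 17.89
= 269.89 mOsm/kg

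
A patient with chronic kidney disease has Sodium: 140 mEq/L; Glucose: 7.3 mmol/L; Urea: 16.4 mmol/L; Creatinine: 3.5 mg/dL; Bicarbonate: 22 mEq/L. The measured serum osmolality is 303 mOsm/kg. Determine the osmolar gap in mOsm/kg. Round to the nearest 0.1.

Calculated osmolality = 2·Na + glucose + urea
= 2·140 + 7.3 + 16.4
= 280 + 7.30 + 16.40
= 303.7 mOsm/kg ≈ 303.7 mOsm/kg
Osmolar gap = measured − calculated = 303 − 303.7 = -0.7 mOsm/kg

-0.7 mOsm/kg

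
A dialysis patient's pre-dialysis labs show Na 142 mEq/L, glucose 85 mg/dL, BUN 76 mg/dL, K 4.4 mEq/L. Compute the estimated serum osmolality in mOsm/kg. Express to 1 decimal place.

315.9 mOsm/kg

Calculated osmolality = 2·Na + glucose/18 + BUN/2.8
= 2·142 + 85/18 + 76/2.8
= 284 + 4.72 + 27.14
= 315.86 mOsm/kg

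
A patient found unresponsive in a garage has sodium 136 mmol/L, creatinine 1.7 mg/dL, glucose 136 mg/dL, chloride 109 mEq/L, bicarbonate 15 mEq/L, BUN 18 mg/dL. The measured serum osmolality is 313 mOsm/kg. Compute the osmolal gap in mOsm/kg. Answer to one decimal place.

Calculated osmolality = 2·Na + glucose/18 + BUN/2.8
= 2·136 + 136/18 + 18/2.8
= 272 + 7.56 + 6.43
= 285.99 mOsm/kg ≈ 286.0 mOsm/kg
Osmolar gap = measured − calculated = 313 − 286.0 = 27.0 mOsm/kg

27.0 mOsm/kg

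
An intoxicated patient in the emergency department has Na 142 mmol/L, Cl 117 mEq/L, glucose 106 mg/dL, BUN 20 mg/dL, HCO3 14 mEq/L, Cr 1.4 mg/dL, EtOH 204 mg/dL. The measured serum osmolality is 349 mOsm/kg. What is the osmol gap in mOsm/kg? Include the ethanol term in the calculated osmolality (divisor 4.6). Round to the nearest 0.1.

Calculated osmolality = 2·Na + glucose/18 + BUN/2.8 + ethanol/4.6
= 2·142 + 106/18 + 20/2.8 + 204/4.6
= 284 + 5.89 + 7.14 + 44.35
= 341.38 mOsm/kg ≈ 341.4 mOsm/kg
Osmolar gap = measured − calculated = 349 − 341.4 = 7.6 mOsm/kg

7.6 mOsm/kg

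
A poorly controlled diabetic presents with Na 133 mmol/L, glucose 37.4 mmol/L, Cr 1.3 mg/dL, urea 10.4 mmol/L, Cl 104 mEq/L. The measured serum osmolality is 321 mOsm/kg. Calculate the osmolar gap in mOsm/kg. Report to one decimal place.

7.2 mOsm/kg

Calculated osmolality = 2·Na + glucose + urea
= 2·133 + 37.4 + 10.4
= 266 + 37.40 + 10.40
= 313.8 mOsm/kg ≈ 313.8 mOsm/kg
Osmolar gap = measured − calculated = 321 − 313.8 = 7.2 mOsm/kg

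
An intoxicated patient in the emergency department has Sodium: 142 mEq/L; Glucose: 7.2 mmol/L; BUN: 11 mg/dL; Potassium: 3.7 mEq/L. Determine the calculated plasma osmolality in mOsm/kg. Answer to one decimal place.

Calculated osmolality = 2·Na + glucose + BUN/2.8
= 2·142 + 7.2 + 11/2.8
= 284 + 7.20 + 3.93
= 295.13 mOsm/kg

295.1 mOsm/kg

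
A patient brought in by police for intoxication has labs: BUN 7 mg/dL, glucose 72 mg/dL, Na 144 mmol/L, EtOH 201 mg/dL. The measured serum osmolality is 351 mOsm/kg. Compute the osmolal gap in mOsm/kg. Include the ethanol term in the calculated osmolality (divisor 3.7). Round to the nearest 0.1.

2.2 mOsm/kg

Calculated osmolality = 2·Na + glucose/18 + BUN/2.8 + ethanol/3.7
= 2·144 + 72/18 + 7/2.8 + 201/3.7
= 288 + 4 + 2.50 + 54.32
= 348.82 mOsm/kg ≈ 348.8 mOsm/kg
Osmolar gap = measured − calculated = 351 − 348.8 = 2.2 mOsm/kg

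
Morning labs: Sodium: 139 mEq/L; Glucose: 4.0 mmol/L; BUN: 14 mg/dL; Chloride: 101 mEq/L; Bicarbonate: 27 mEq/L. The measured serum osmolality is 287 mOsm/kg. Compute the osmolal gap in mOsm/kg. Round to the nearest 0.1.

0.0 mOsm/kg

Calculated osmolality = 2·Na + glucose + BUN/2.8
= 2·139 + 4 + 14/2.8
= 278 + 4 + 5
= 287 mOsm/kg ≈ 287.0 mOsm/kg
Osmolar gap = measured − calculated = 287 − 287.0 = 0.0 mOsm/kg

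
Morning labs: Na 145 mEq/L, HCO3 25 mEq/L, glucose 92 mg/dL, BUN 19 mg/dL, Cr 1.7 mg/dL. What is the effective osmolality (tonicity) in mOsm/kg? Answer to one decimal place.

Effective osmolality excludes urea (freely permeant across cell membranes):
2·Na + glucose/18
= 2·145 + 92/18
= 290 + 5.11
= 295.11 mOsm/kg

295.1 mOsm/kg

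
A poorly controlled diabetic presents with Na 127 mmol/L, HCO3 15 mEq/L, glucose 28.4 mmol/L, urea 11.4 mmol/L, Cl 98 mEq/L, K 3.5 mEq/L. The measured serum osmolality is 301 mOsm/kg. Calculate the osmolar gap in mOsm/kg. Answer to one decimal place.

7.2 mOsm/kg

Calculated osmolality = 2·Na + glucose + urea
= 2·127 + 28.4 + 11.4
= 254 + 28.40 + 11.40
= 293.8 mOsm/kg ≈ 293.8 mOsm/kg
Osmolar gap = measured − calculated = 301 − 293.8 = 7.2 mOsm/kg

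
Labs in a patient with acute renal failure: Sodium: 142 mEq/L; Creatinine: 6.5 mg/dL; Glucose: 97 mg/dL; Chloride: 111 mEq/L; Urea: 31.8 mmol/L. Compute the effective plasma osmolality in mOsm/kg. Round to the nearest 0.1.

Effective osmolality excludes urea (freely permeant across cell membranes):
2·Na + glucose/18
= 2·142 + 97/18
= 284 + 5.39
= 289.39 mOsm/kg

289.4 mOsm/kg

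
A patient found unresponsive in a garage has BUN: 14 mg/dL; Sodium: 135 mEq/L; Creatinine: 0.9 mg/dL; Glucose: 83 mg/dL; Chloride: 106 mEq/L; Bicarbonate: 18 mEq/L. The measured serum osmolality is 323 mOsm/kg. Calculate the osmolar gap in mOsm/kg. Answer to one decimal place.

Calculated osmolality = 2·Na + glucose/18 + BUN/2.8
= 2·135 + 83/18 + 14/2.8
= 270 + 4.61 + 5
= 279.61 mOsm/kg ≈ 279.6 mOsm/kg
Osmolar gap = measured − calculated = 323 − 279.6 = 43.4 mOsm/kg

43.4 mOsm/kg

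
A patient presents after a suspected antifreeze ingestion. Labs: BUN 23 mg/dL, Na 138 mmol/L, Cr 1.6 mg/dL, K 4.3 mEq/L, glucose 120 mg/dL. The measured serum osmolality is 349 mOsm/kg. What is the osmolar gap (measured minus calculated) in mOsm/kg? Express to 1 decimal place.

Calculated osmolality = 2·Na + glucose/18 + BUN/2.8
= 2·138 + 120/18 + 23/2.8
= 276 + 6.67 + 8.21
= 290.88 mOsm/kg ≈ 290.9 mOsm/kg
Osmolar gap = measured − calculated = 349 − 290.9 = 58.1 mOsm/kg

58.1 mOsm/kg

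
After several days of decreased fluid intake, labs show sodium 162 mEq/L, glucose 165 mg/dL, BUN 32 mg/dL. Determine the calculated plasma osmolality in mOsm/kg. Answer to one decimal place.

344.6 mOsm/kg

Calculated osmolality = 2·Na + glucose/18 + BUN/2.8
= 2·162 + 165/18 + 32/2.8
= 324 + 9.17 + 11.43
= 344.6 mOsm/kg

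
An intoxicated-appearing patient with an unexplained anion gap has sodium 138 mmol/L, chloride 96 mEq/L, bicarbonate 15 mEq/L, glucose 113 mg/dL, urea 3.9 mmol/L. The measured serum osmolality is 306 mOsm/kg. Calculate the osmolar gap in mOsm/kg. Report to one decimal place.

19.8 mOsm/kg

Calculated osmolality = 2·Na + glucose/18 + urea
= 2·138 + 113/18 + 3.9
= 276 + 6.28 + 3.90
= 286.18 mOsm/kg ≈ 286.2 mOsm/kg
Osmolar gap = measured − calculated = 306 − 286.2 = 19.8 mOsm/kg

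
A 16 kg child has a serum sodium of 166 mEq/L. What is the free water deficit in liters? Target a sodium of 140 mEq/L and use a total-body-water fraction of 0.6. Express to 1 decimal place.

1.8 L

TBW = 0.6 · 16 = 9.6 L
Free water deficit = TBW · (Na/140 − 1)
= 9.6 · (166/140 − 1)
= 9.6 · 0.1857
= 1.78 L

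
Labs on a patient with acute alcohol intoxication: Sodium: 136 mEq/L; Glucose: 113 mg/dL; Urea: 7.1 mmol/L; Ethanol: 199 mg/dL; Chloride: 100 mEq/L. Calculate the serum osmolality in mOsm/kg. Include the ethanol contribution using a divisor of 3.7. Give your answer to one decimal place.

339.2 mOsm/kg

Calculated osmolality = 2·Na + glucose/18 + urea + ethanol/3.7
= 2·136 + 113/18 + 7.1 + 199/3.7
= 272 + 6.28 + 7.10 + 53.78
= 339.16 mOsm/kg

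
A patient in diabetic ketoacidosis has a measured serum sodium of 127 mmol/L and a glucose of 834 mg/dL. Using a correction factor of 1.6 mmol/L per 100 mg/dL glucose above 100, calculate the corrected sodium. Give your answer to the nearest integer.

139 mmol/L

Corrected Na = measured Na + 1.6 · (glucose − 100)/100
= 127 + 1.6 · (834 − 100)/100
= 127 + 11.7
= 138.7 mmol/L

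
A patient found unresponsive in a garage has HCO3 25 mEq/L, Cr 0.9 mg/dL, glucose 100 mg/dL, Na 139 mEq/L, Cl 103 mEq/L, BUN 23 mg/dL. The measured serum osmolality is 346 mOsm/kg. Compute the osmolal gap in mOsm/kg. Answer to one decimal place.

Calculated osmolality = 2·Na + glucose/18 + BUN/2.8
= 2·139 + 100/18 + 23/2.8
= 278 + 5.56 + 8.21
= 291.77 mOsm/kg ≈ 291.8 mOsm/kg
Osmolar gap = measured − calculated = 346 − 291.8 = 54.2 mOsm/kg

54.2 mOsm/kg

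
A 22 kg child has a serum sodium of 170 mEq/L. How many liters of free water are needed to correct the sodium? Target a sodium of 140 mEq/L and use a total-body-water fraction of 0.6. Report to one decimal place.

TBW = 0.6 · 22 = 13.2 L
Free water deficit = TBW · (Na/140 − 1)
= 13.2 · (170/140 − 1)
= 13.2 · 0.2143
= 2.83 L

2.8 L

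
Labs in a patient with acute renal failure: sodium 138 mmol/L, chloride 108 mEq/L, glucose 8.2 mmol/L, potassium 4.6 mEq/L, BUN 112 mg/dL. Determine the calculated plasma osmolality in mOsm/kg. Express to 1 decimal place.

Calculated osmolality = 2·Na + glucose + BUN/2.8
= 2·138 + 8.2 + 112/2.8
= 276 + 8.20 + 40
= 324.2 mOsm/kg

324.2 mOsm/kg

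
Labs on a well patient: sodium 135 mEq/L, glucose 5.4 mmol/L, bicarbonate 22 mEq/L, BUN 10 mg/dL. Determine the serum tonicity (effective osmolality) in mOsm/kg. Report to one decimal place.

Effective osmolality excludes urea (freely permeant across cell membranes):
2·Na + glucose
= 2·135 + 5.4
= 270 + 5.4
= 275.4 mOsm/kg

275.4 mOsm/kg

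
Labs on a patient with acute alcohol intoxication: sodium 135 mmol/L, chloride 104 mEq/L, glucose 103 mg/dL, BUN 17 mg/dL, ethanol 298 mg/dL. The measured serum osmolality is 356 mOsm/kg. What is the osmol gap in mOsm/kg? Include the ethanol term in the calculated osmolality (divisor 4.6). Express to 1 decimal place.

9.4 mOsm/kg

Calculated osmolality = 2·Na + glucose/18 + BUN/2.8 + ethanol/4.6
= 2·135 + 103/18 + 17/2.8 + 298/4.6
= 270 + 5.72 + 6.07 + 64.78
= 346.57 mOsm/kg ≈ 346.6 mOsm/kg
Osmolar gap = measured − calculated = 356 − 346.6 = 9.4 mOsm/kg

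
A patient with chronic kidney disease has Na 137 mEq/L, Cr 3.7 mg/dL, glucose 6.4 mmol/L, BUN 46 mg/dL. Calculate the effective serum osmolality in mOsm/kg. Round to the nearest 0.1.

Effective osmolality excludes urea (freely permeant across cell membranes):
2·Na + glucose
= 2·137 + 6.4
= 274 + 6.4
= 280.4 mOsm/kg

280.4 mOsm/kg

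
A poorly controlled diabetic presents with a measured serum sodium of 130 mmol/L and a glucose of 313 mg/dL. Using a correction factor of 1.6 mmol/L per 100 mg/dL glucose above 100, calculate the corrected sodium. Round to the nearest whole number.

133 mmol/L

Corrected Na = measured Na + 1.6 · (glucose − 100)/100
= 130 + 1.6 · (313 − 100)/100
= 130 + 3.4
= 133.4 mmol/L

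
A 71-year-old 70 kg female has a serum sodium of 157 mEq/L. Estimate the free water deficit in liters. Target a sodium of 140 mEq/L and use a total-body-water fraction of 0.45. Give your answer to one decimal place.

3.8 L

TBW = 0.45 · 70 = 31.5 L
Free water deficit = TBW · (Na/140 − 1)
= 31.5 · (157/140 − 1)
= 31.5 · 0.1214
= 3.82 L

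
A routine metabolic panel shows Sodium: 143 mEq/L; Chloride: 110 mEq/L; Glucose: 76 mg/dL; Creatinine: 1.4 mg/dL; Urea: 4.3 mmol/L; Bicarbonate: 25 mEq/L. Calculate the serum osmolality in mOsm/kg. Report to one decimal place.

294.5 mOsm/kg

Calculated osmolality = 2·Na + glucose/18 + urea
= 2·143 + 76/18 + 4.3
= 286 + 4.22 + 4.30
= 294.52 mOsm/kg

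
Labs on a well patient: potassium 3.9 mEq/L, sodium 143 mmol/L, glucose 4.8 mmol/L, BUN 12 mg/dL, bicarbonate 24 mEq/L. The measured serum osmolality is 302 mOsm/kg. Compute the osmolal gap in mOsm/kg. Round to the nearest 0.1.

Calculated osmolality = 2·Na + glucose + BUN/2.8
= 2·143 + 4.8 + 12/2.8
= 286 + 4.80 + 4.29
= 295.09 mOsm/kg ≈ 295.1 mOsm/kg
Osmolar gap = measured − calculated = 302 − 295.1 = 6.9 mOsm/kg

6.9 mOsm/kg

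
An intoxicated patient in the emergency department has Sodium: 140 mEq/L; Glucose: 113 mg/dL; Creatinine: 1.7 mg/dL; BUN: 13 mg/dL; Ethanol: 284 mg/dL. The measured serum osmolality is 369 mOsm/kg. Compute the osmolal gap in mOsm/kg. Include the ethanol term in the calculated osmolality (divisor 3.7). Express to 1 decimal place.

Calculated osmolality = 2·Na + glucose/18 + BUN/2.8 + ethanol/3.7
= 2·140 + 113/18 + 13/2.8 + 284/3.7
= 280 + 6.28 + 4.64 + 76.76
= 367.68 mOsm/kg ≈ 367.7 mOsm/kg
Osmolar gap = measured − calculated = 369 − 367.7 = 1.3 mOsm/kg

1.3 mOsm/kg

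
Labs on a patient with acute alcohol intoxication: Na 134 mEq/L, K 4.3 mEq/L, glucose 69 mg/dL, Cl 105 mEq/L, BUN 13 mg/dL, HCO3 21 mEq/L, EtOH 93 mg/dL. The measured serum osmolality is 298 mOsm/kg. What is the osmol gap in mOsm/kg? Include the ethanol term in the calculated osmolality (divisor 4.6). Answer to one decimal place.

1.3 mOsm/kg

Calculated osmolality = 2·Na + glucose/18 + BUN/2.8 + ethanol/4.6
= 2·134 + 69/18 + 13/2.8 + 93/4.6
= 268 + 3.83 + 4.64 + 20.22
= 296.69 mOsm/kg ≈ 296.7 mOsm/kg
Osmolar gap = measured − calculated = 298 − 296.7 = 1.3 mOsm/kg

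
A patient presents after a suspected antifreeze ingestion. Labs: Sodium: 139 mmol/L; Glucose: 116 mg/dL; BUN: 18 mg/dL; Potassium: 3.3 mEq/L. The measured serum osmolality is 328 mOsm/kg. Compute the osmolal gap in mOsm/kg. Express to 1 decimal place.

37.1 mOsm/kg

Calculated osmolality = 2·Na + glucose/18 + BUN/2.8
= 2·139 + 116/18 + 18/2.8
= 278 + 6.44 + 6.43
= 290.87 mOsm/kg ≈ 290.9 mOsm/kg
Osmolar gap = measured − calculated = 328 − 290.9 = 37.1 mOsm/kg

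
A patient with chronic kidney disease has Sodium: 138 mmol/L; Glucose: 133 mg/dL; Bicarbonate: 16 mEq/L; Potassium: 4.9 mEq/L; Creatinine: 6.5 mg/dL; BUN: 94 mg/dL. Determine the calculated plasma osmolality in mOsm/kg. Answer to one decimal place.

Calculated osmolality = 2·Na + glucose/18 + BUN/2.8
= 2·138 + 133/18 + 94/2.8
= 276 + 7.39 + 33.57
= 316.96 mOsm/kg

317.0 mOsm/kg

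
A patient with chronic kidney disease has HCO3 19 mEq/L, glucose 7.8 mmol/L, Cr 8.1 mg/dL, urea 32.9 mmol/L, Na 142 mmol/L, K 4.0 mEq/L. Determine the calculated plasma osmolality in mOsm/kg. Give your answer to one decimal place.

Calculated osmolality = 2·Na + glucose + urea
= 2·142 + 7.8 + 32.9
= 284 + 7.80 + 32.90
= 324.7 mOsm/kg

324.7 mOsm/kg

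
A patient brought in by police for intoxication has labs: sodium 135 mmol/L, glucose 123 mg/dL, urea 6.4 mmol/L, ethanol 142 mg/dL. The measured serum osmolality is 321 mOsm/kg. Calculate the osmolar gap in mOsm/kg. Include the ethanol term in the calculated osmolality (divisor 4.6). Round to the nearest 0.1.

Calculated osmolality = 2·Na + glucose/18 + urea + ethanol/4.6
= 2·135 + 123/18 + 6.4 + 142/4.6
= 270 + 6.83 + 6.40 + 30.87
= 314.1 mOsm/kg ≈ 314.1 mOsm/kg
Osmolar gap = measured − calculated = 321 − 314.1 = 6.9 mOsm/kg

6.9 mOsm/kg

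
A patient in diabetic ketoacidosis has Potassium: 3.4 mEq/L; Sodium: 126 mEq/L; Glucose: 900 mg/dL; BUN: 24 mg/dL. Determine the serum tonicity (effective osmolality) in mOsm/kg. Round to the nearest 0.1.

Effective osmolality excludes urea (freely permeant across cell membranes):
2·Na + glucose/18
= 2·126 + 900/18
= 252 + 50
= 302 mOsm/kg

302.0 mOsm/kg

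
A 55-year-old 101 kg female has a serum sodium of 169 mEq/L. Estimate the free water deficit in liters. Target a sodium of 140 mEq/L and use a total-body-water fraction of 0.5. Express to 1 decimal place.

10.5 L

TBW = 0.5 · 101 = 50.5 L
Free water deficit = TBW · (Na/140 − 1)
= 50.5 · (169/140 − 1)
= 50.5 · 0.2071
= 10.46 L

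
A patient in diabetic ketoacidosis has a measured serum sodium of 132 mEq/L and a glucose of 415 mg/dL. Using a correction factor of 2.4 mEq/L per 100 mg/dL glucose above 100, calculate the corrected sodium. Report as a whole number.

140 mEq/L

Corrected Na = measured Na + 2.4 · (glucose − 100)/100
= 132 + 2.4 · (415 − 100)/100
= 132 + 7.6
= 139.6 mEq/L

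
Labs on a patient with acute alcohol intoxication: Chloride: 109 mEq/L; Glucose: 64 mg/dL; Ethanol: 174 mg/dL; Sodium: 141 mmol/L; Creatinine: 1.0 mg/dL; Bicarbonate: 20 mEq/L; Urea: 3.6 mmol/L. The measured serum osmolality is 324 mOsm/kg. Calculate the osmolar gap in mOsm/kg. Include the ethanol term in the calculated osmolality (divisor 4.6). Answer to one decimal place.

Calculated osmolality = 2·Na + glucose/18 + urea + ethanol/4.6
= 2·141 + 64/18 + 3.6 + 174/4.6
= 282 + 3.56 + 3.60 + 37.83
= 326.99 mOsm/kg ≈ 327.0 mOsm/kg
Osmolar gap = measured − calculated = 324 − 327.0 = -3.0 mOsm/kg

-3.0 mOsm/kg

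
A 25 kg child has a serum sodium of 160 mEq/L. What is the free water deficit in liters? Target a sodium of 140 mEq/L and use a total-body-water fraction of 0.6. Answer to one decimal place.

TBW = 0.6 · 25 = 15 L
Free water deficit = TBW · (Na/140 − 1)
= 15 · (160/140 − 1)
= 15 · 0.1429
= 2.14 L

2.1 L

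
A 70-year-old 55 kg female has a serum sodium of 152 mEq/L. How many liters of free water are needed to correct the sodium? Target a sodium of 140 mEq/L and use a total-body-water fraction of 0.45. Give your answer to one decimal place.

2.1 L

TBW = 0.45 · 55 = 24.75 L
Free water deficit = TBW · (Na/140 − 1)
= 24.75 · (152/140 − 1)
= 24.75 · 0.0857
= 2.12 L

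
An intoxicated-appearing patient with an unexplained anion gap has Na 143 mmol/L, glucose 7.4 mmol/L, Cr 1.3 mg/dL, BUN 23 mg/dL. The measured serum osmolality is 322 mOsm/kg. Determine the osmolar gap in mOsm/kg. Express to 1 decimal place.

20.4 mOsm/kg

Calculated osmolality = 2·Na + glucose + BUN/2.8
= 2·143 + 7.4 + 23/2.8
= 286 + 7.40 + 8.21
= 301.61 mOsm/kg ≈ 301.6 mOsm/kg
Osmolar gap = measured − calculated = 322 − 301.6 = 20.4 mOsm/kg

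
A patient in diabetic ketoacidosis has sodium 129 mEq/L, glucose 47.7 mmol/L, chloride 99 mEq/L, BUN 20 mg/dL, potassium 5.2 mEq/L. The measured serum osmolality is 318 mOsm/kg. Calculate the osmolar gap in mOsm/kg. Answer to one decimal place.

5.2 mOsm/kg

Calculated osmolality = 2·Na + glucose + BUN/2.8
= 2·129 + 47.7 + 20/2.8
= 258 + 47.70 + 7.14
= 312.84 mOsm/kg ≈ 312.8 mOsm/kg
Osmolar gap = measured − calculated = 318 − 312.8 = 5.2 mOsm/kg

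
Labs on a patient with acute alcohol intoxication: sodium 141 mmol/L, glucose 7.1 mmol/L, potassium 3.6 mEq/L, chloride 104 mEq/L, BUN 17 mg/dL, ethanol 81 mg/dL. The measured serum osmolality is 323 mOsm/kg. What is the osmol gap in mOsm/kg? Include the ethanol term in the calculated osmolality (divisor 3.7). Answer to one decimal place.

5.9 mOsm/kg

Calculated osmolality = 2·Na + glucose + BUN/2.8 + ethanol/3.7
= 2·141 + 7.1 + 17/2.8 + 81/3.7
= 282 + 7.10 + 6.07 + 21.89
= 317.06 mOsm/kg ≈ 317.1 mOsm/kg
Osmolar gap = measured − calculated = 323 − 317.1 = 5.9 mOsm/kg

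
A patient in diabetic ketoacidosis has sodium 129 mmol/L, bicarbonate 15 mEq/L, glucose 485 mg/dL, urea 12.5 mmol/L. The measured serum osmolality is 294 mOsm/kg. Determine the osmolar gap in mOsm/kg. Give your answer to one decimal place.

Calculated osmolality = 2·Na + glucose/18 + urea
= 2·129 + 485/18 + 12.5
= 258 + 26.94 + 12.50
= 297.44 mOsm/kg ≈ 297.4 mOsm/kg
Osmolar gap = measured − calculated = 294 − 297.4 = -3.4 mOsm/kg

-3.4 mOsm/kg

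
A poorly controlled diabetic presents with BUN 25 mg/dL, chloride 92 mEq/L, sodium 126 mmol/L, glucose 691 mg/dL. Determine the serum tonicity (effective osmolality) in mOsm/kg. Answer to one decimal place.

290.4 mOsm/kg

Effective osmolality excludes urea (freely permeant across cell membranes):
2·Na + glucose/18
= 2·126 + 691/18
= 252 + 38.39
= 290.39 mOsm/kg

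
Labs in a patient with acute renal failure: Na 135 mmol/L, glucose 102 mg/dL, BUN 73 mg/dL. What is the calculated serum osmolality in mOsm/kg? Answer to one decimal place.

Calculated osmolality = 2·Na + glucose/18 + BUN/2.8
= 2·135 + 102/18 + 73/2.8
= 270 + 5.67 + 26.07
= 301.74 mOsm/kg

301.7 mOsm/kg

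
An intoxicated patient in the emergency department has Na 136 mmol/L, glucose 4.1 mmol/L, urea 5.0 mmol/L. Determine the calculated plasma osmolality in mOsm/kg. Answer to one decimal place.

281.1 mOsm/kg

Calculated osmolality = 2·Na + glucose + urea
= 2·136 + 4.1 + 5
= 272 + 4.10 + 5
= 281.1 mOsm/kg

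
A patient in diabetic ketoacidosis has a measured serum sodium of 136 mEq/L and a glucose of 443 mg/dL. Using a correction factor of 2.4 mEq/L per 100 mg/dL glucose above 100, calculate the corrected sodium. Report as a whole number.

144 mEq/L

Corrected Na = measured Na + 2.4 · (glucose − 100)/100
= 136 + 2.4 · (443 − 100)/100
= 136 + 8.2
= 144.2 mEq/L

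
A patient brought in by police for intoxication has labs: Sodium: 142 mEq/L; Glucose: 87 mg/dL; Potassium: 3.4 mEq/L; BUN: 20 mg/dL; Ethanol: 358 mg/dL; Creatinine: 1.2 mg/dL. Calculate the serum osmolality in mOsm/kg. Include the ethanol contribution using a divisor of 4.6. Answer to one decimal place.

Calculated osmolality = 2·Na + glucose/18 + BUN/2.8 + ethanol/4.6
= 2·142 + 87/18 + 20/2.8 + 358/4.6
= 284 + 4.83 + 7.14 + 77.83
= 373.8 mOsm/kg

373.8 mOsm/kg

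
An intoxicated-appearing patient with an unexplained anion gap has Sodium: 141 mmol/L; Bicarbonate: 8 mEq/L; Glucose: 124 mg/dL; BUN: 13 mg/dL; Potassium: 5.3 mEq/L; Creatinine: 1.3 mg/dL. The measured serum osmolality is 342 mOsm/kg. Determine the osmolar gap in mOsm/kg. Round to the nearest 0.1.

Calculated osmolality = 2·Na + glucose/18 + BUN/2.8
= 2·141 + 124/18 + 13/2.8
= 282 + 6.89 + 4.64
= 293.53 mOsm/kg ≈ 293.5 mOsm/kg
Osmolar gap = measured − calculated = 342 − 293.5 = 48.5 mOsm/kg

48.5 mOsm/kg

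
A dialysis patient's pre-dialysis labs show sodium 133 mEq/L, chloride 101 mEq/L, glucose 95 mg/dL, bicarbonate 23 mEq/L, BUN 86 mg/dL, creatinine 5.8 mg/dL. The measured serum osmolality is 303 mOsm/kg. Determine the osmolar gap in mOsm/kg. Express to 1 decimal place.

Calculated osmolality = 2·Na + glucose/18 + BUN/2.8
= 2·133 + 95/18 + 86/2.8
= 266 + 5.28 + 30.71
= 301.99 mOsm/kg ≈ 302.0 mOsm/kg
Osmolar gap = measured − calculated = 303 − 302.0 = 1.0 mOsm/kg

1.0 mOsm/kg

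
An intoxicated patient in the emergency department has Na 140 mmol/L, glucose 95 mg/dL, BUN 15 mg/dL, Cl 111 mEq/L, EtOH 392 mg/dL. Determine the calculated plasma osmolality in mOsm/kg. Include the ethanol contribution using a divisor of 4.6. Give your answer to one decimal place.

Calculated osmolality = 2·Na + glucose/18 + BUN/2.8 + ethanol/4.6
= 2·140 + 95/18 + 15/2.8 + 392/4.6
= 280 + 5.28 + 5.36 + 85.22
= 375.86 mOsm/kg

375.9 mOsm/kg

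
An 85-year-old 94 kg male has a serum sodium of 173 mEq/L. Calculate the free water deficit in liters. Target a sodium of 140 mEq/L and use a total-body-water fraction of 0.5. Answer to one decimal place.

TBW = 0.5 · 94 = 47 L
Free water deficit = TBW · (Na/140 − 1)
= 47 · (173/140 − 1)
= 47 · 0.2357
= 11.08 L

11.1 L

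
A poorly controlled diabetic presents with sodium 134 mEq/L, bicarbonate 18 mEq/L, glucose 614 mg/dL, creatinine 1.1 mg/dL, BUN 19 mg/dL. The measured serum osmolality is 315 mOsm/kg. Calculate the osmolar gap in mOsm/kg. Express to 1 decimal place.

Calculated osmolality = 2·Na + glucose/18 + BUN/2.8
= 2·134 + 614/18 + 19/2.8
= 268 + 34.11 + 6.79
= 308.9 mOsm/kg ≈ 308.9 mOsm/kg
Osmolar gap = measured − calculated = 315 − 308.9 = 6.1 mOsm/kg

6.1 mOsm/kg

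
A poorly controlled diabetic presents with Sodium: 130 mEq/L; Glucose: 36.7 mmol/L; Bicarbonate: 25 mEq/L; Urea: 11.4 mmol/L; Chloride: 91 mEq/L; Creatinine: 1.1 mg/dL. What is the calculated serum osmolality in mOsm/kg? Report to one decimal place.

Calculated osmolality = 2·Na + glucose + urea
= 2·130 + 36.7 + 11.4
= 260 + 36.70 + 11.40
= 308.1 mOsm/kg

308.1 mOsm/kg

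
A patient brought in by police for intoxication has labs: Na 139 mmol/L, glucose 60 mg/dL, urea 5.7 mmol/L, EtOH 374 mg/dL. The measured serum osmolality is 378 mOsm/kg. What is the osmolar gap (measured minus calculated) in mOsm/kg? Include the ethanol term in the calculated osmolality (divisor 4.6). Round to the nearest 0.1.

9.7 mOsm/kg

Calculated osmolality = 2·Na + glucose/18 + urea + ethanol/4.6
= 2·139 + 60/18 + 5.7 + 374/4.6
= 278 + 3.33 + 5.70 + 81.30
= 368.33 mOsm/kg ≈ 368.3 mOsm/kg
Osmolar gap = measured − calculated = 378 − 368.3 = 9.7 mOsm/kg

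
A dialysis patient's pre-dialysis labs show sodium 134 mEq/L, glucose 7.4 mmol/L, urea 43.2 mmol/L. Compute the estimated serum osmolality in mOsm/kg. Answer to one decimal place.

Calculated osmolality = 2·Na + glucose + urea
= 2·134 + 7.4 + 43.2
= 268 + 7.40 + 43.20
= 318.6 mOsm/kg

318.6 mOsm/kg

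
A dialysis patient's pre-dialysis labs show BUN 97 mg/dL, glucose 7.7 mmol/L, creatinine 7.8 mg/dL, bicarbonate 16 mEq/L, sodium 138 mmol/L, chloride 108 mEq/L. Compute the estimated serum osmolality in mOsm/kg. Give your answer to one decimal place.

318.3 mOsm/kg

Calculated osmolality = 2·Na + glucose + BUN/2.8
= 2·138 + 7.7 + 97/2.8
= 276 + 7.70 + 34.64
= 318.34 mOsm/kg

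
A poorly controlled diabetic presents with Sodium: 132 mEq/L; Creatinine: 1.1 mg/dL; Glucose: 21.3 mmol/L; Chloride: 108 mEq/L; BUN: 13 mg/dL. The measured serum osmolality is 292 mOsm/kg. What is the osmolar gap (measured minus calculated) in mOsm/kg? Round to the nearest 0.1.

2.1 mOsm/kg

Calculated osmolality = 2·Na + glucose + BUN/2.8
= 2·132 + 21.3 + 13/2.8
= 264 + 21.30 + 4.64
= 289.94 mOsm/kg ≈ 289.9 mOsm/kg
Osmolar gap = measured − calculated = 292 − 289.9 = 2.1 mOsm/kg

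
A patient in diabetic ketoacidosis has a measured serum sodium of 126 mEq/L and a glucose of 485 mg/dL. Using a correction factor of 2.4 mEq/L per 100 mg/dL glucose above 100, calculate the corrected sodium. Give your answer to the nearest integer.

135 mEq/L

Corrected Na = measured Na + 2.4 · (glucose − 100)/100
= 126 + 2.4 · (485 − 100)/100
= 126 + 9.2
= 135.2 mEq/L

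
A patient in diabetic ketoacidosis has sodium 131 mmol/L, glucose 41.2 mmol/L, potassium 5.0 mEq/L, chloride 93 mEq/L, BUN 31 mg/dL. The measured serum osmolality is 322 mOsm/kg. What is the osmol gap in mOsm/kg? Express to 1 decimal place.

7.7 mOsm/kg

Calculated osmolality = 2·Na + glucose + BUN/2.8
= 2·131 + 41.2 + 31/2.8
= 262 + 41.20 + 11.07
= 314.27 mOsm/kg ≈ 314.3 mOsm/kg
Osmolar gap = measured − calculated = 322 − 314.3 = 7.7 mOsm/kg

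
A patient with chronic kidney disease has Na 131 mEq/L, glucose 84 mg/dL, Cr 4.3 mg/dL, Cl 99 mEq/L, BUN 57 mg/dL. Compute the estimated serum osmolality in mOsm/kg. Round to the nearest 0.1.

287.0 mOsm/kg

Calculated osmolality = 2·Na + glucose/18 + BUN/2.8
= 2·131 + 84/18 + 57/2.8
= 262 + 4.67 + 20.36
= 287.03 mOsm/kg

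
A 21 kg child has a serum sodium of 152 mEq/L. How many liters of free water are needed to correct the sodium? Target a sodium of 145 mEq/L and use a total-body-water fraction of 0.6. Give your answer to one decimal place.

0.6 L

TBW = 0.6 · 21 = 12.6 L
Free water deficit = TBW · (Na/145 − 1)
= 12.6 · (152/145 − 1)
= 12.6 · 0.0483
= 0.61 L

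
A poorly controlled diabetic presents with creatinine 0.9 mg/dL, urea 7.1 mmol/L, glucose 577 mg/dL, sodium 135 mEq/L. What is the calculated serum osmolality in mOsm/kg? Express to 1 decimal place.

309.2 mOsm/kg

Calculated osmolality = 2·Na + glucose/18 + urea
= 2·135 + 577/18 + 7.1
= 270 + 32.06 + 7.10
= 309.16 mOsm/kg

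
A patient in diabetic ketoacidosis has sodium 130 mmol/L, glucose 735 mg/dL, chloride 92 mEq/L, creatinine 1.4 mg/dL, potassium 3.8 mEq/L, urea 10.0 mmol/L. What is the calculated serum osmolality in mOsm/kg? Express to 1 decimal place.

Calculated osmolality = 2·Na + glucose/18 + urea
= 2·130 + 735/18 + 10
= 260 + 40.83 + 10
= 310.83 mOsm/kg

310.8 mOsm/kg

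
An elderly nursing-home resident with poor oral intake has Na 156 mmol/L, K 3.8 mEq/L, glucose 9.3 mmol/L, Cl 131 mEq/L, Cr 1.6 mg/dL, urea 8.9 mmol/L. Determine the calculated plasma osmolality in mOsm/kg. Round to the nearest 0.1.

330.2 mOsm/kg

Calculated osmolality = 2·Na + glucose + urea
= 2·156 + 9.3 + 8.9
= 312 + 9.30 + 8.90
= 330.2 mOsm/kg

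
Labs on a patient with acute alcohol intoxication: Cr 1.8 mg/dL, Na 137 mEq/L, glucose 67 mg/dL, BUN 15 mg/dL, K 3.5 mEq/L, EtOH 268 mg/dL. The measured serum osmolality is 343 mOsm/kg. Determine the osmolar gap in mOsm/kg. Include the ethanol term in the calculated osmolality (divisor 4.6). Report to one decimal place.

Calculated osmolality = 2·Na + glucose/18 + BUN/2.8 + ethanol/4.6
= 2·137 + 67/18 + 15/2.8 + 268/4.6
= 274 + 3.72 + 5.36 + 58.26
= 341.34 mOsm/kg ≈ 341.3 mOsm/kg
Osmolar gap = measured − calculated = 343 − 341.3 = 1.7 mOsm/kg

1.7 mOsm/kg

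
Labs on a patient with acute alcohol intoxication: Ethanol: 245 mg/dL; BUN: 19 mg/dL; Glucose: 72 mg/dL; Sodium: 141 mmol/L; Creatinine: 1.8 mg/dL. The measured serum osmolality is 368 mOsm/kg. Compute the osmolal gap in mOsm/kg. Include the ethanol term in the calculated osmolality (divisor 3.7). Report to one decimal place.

9.0 mOsm/kg

Calculated osmolality = 2·Na + glucose/18 + BUN/2.8 + ethanol/3.7
= 2·141 + 72/18 + 19/2.8 + 245/3.7
= 282 + 4 + 6.79 + 66.22
= 359.01 mOsm/kg ≈ 359.0 mOsm/kg
Osmolar gap = measured − calculated = 368 − 359.0 = 9.0 mOsm/kg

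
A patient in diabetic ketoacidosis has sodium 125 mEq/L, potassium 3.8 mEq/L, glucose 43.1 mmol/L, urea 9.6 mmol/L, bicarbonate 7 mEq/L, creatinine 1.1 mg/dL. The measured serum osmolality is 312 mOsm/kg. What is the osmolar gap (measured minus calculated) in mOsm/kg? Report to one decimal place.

9.3 mOsm/kg

Calculated osmolality = 2·Na + glucose + urea
= 2·125 + 43.1 + 9.6
= 250 + 43.10 + 9.60
= 302.7 mOsm/kg ≈ 302.7 mOsm/kg
Osmolar gap = measured − calculated = 312 − 302.7 = 9.3 mOsm/kg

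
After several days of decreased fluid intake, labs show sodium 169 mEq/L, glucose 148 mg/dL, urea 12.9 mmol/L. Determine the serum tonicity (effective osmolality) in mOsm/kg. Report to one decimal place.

346.2 mOsm/kg

Effective osmolality excludes urea (freely permeant across cell membranes):
2·Na + glucose/18
= 2·169 + 148/18
= 338 + 8.22
= 346.22 mOsm/kg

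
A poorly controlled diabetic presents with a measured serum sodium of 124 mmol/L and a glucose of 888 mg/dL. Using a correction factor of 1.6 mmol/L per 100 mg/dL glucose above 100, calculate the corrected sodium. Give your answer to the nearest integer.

Corrected Na = measured Na + 1.6 · (glucose − 100)/100
= 124 + 1.6 · (888 − 100)/100
= 124 + 12.6
= 136.6 mmol/L

137 mmol/L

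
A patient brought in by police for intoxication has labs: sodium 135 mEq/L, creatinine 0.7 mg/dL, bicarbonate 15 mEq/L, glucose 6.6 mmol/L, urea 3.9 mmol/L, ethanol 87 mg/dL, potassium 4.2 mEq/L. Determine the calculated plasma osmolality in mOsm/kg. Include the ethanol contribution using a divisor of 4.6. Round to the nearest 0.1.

Calculated osmolality = 2·Na + glucose + urea + ethanol/4.6
= 2·135 + 6.6 + 3.9 + 87/4.6
= 270 + 6.60 + 3.90 + 18.91
= 299.41 mOsm/kg

299.4 mOsm/kg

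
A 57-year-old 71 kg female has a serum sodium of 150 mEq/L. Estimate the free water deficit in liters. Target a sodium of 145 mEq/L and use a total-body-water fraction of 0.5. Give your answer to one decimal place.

1.2 L

TBW = 0.5 · 71 = 35.5 L
Free water deficit = TBW · (Na/145 − 1)
= 35.5 · (150/145 − 1)
= 35.5 · 0.0345
= 1.22 L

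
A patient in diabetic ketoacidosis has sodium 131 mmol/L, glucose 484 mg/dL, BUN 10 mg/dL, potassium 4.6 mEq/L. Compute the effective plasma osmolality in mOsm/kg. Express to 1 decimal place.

288.9 mOsm/kg

Effective osmolality excludes urea (freely permeant across cell membranes):
2·Na + glucose/18
= 2·131 + 484/18
= 262 + 26.89
= 288.89 mOsm/kg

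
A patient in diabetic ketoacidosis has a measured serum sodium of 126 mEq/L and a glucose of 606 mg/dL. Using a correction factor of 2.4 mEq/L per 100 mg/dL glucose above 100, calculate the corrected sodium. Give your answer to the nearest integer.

Corrected Na = measured Na + 2.4 · (glucose − 100)/100
= 126 + 2.4 · (606 − 100)/100
= 126 + 12.1
= 138.1 mEq/L

138 mEq/L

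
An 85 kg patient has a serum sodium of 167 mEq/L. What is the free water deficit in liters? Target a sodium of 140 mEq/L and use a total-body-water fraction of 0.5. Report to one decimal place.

8.2 L

TBW = 0.5 · 85 = 42.5 L
Free water deficit = TBW · (Na/140 − 1)
= 42.5 · (167/140 − 1)
= 42.5 · 0.1929
= 8.2 L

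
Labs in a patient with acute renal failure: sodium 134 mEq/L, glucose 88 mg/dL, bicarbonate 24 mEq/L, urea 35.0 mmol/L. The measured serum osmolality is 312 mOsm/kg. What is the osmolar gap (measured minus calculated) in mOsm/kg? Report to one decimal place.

4.1 mOsm/kg

Calculated osmolality = 2·Na + glucose/18 + urea
= 2·134 + 88/18 + 35
= 268 + 4.89 + 35
= 307.89 mOsm/kg ≈ 307.9 mOsm/kg
Osmolar gap = measured − calculated = 312 − 307.9 = 4.1 mOsm/kg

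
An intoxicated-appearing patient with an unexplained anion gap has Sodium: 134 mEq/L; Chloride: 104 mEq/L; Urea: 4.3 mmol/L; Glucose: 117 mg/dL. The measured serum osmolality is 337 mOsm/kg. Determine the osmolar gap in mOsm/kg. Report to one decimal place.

58.2 mOsm/kg

Calculated osmolality = 2·Na + glucose/18 + urea
= 2·134 + 117/18 + 4.3
= 268 + 6.50 + 4.30
= 278.8 mOsm/kg ≈ 278.8 mOsm/kg
Osmolar gap = measured − calculated = 337 − 278.8 = 58.2 mOsm/kg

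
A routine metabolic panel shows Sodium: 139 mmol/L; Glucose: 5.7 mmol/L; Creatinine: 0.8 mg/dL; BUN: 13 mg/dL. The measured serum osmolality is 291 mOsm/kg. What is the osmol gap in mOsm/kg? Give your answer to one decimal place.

Calculated osmolality = 2·Na + glucose + BUN/2.8
= 2·139 + 5.7 + 13/2.8
= 278 + 5.70 + 4.64
= 288.34 mOsm/kg ≈ 288.3 mOsm/kg
Osmolar gap = measured − calculated = 291 − 288.3 = 2.7 mOsm/kg

2.7 mOsm/kg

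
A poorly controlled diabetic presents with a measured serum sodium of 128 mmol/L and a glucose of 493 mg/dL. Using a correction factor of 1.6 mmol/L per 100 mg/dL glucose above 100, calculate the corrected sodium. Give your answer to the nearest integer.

Corrected Na = measured Na + 1.6 · (glucose − 100)/100
= 128 + 1.6 · (493 − 100)/100
= 128 + 6.3
= 134.3 mmol/L

134 mmol/L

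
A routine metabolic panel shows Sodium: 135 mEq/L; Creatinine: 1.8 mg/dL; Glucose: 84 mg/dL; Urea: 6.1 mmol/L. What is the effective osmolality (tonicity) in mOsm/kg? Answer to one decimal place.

Effective osmolality excludes urea (freely permeant across cell membranes):
2·Na + glucose/18
= 2·135 + 84/18
= 270 + 4.67
= 274.67 mOsm/kg

274.7 mOsm/kg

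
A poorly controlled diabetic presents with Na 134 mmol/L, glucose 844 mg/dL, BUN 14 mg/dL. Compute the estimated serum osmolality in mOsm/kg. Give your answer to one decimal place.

319.9 mOsm/kg

Calculated osmolality = 2·Na + glucose/18 + BUN/2.8
= 2·134 + 844/18 + 14/2.8
= 268 + 46.89 + 5
= 319.89 mOsm/kg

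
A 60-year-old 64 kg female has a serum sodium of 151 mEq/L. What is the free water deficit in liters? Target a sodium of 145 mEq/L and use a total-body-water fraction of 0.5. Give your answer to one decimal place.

1.3 L

TBW = 0.5 · 64 = 32 L
Free water deficit = TBW · (Na/145 − 1)
= 32 · (151/145 − 1)
= 32 · 0.0414
= 1.32 L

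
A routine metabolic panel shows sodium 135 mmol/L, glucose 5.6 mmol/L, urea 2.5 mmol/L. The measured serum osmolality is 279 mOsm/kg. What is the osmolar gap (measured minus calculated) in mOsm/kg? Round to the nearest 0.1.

Calculated osmolality = 2·Na + glucose + urea
= 2·135 + 5.6 + 2.5
= 270 + 5.60 + 2.50
= 278.1 mOsm/kg ≈ 278.1 mOsm/kg
Osmolar gap = measured − calculated = 279 − 278.1 = 0.9 mOsm/kg

0.9 mOsm/kg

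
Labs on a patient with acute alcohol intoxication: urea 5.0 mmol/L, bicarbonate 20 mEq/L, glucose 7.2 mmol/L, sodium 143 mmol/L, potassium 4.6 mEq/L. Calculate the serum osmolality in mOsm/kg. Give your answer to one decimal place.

Calculated osmolality = 2·Na + glucose + urea
= 2·143 + 7.2 + 5
= 286 + 7.20 + 5
= 298.2 mOsm/kg

298.2 mOsm/kg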